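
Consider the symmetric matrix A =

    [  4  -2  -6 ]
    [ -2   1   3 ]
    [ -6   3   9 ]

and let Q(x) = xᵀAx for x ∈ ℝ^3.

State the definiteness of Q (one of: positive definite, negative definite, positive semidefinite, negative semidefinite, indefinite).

Congruent diagonalization of A (simultaneous row and column reduction) yields pivots 4, 0, 0.
So there are 1 positive, 2 zero pivots.
Hence Q is positive semidefinite.

positive semidefinite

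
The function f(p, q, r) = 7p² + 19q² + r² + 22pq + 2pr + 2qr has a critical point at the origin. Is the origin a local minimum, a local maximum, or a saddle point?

The Hessian at the origin is H = [[14, 22, 2], [22, 38, 2], [2, 2, 2]].
Congruent diagonalization of H (simultaneous row and column reduction) yields pivots 14, 24/7, 4/3.
That gives 3 positive pivots.
H is positive definite, so the origin is a strict local minimum.

local minimum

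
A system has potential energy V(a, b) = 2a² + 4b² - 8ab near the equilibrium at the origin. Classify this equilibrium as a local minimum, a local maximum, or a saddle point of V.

The Hessian at the origin is H = [[4, -8], [-8, 8]].
det H = 4·8 − (-8)² = -32 < 0, so H is indefinite.
Therefore the origin is a saddle point.

saddle point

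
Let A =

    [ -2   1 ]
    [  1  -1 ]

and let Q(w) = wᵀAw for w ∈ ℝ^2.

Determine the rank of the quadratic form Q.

2

An LDLᵀ factorisation of A has diagonal entries -2, -1/2.
That gives 2 negative pivots.
The rank is the number of nonzero pivots: 2.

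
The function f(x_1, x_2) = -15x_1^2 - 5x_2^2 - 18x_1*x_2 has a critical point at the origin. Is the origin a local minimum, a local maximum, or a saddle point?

The Hessian at the origin is H = [[-30, -18], [-18, -10]].
det H = -30·-10 − (-18)² = -24 < 0, so H is indefinite.
Therefore the origin is a saddle point.

saddle point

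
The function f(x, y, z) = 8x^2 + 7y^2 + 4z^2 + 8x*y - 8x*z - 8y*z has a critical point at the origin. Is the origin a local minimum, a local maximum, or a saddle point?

local minimum

The Hessian at the origin is H = [[16, 8, -8], [8, 14, -8], [-8, -8, 8]].
Symmetric row and column elimination reduces H to a congruent diagonal form with pivots 16, 10, 12/5.
Counting signs: 3 positive.
H is positive definite, so the origin is a strict local minimum.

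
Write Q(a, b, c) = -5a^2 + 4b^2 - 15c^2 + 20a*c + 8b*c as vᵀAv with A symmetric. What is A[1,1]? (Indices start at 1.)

-5

The coefficient of a^2 in Q is -5, and that is exactly A[1,1].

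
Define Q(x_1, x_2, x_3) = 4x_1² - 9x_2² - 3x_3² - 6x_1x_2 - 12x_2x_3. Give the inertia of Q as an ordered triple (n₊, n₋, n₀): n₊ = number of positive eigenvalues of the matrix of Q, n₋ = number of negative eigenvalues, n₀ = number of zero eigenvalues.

(2, 1, 0)

The symmetric matrix is A = [[4, -3, 0], [-3, -9, -6], [0, -6, -3]].
Symmetric row and column elimination reduces A to a congruent diagonal form with pivots 4, -45/4, 1/5.
So there are 2 positive, 1 negative pivots.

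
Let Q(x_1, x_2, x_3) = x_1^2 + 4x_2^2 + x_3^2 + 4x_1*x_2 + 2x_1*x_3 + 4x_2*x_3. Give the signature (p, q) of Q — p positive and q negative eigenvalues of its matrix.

(1, 0)

The associated matrix is A = [[1, 2, 1], [2, 4, 2], [1, 2, 1]].
Congruent diagonalization of A (simultaneous row and column reduction) yields pivots 1, 0, 0.
That gives 1 positive, 2 zero pivots.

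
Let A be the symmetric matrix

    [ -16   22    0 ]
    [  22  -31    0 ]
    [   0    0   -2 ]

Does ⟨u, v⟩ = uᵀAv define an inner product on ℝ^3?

Congruent diagonalization of A (simultaneous row and column reduction) yields pivots -16, -3/4, -2.
So there are 3 negative pivots.
Hence Q is negative definite.
⟨·,·⟩ is an inner product exactly when A is positive definite.

no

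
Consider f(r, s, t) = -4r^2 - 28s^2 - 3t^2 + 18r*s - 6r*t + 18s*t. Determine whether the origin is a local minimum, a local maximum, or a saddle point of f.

local maximum

The Hessian at the origin is H = [[-8, 18, -6], [18, -56, 18], [-6, 18, -6]].
Congruent diagonalization of H (simultaneous row and column reduction) yields pivots -8, -31/2, -6/31.
So there are 3 negative pivots.
H is negative definite, so the origin is a strict local maximum.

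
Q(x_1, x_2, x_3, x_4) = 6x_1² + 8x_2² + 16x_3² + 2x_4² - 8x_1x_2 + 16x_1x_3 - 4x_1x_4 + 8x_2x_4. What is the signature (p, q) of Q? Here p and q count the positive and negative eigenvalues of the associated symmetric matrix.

Write A = [[6, -4, 8, -2], [-4, 8, 0, 4], [8, 0, 16, 0], [-2, 4, 0, 2]].
Symmetric row and column elimination reduces A to a congruent diagonal form with pivots 6, 16/3, 0, 0.
Counting signs: 2 positive, 2 zero.

(2, 0)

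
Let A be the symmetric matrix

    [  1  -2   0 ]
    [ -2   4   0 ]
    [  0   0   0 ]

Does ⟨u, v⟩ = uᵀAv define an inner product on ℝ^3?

no

Row-reducing A symmetrically gives the diagonal entries 1, 0, 0.
That gives 1 positive, 2 zero pivots.
Hence Q is positive semidefinite.
⟨·,·⟩ is an inner product exactly when A is positive definite.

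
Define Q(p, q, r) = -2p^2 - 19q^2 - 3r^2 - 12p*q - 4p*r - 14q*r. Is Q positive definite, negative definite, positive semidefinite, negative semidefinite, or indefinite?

Write A = [[-2, -6, -2], [-6, -19, -7], [-2, -7, -3]].
Symmetric row and column elimination reduces A to a congruent diagonal form with pivots -2, -1, 0.
Counting signs: 2 negative, 1 zero.
Hence Q is negative semidefinite.

negative semidefinite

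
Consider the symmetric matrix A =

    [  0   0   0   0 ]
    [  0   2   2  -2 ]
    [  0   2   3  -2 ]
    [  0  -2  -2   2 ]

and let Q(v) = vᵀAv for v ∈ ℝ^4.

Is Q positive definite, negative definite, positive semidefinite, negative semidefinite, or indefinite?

positive semidefinite

Applying the same elementary operations to the rows and columns of A produces a congruent diagonal matrix with entries 0, 2, 1, 0.
So there are 2 positive, 2 zero pivots.
Hence Q is positive semidefinite.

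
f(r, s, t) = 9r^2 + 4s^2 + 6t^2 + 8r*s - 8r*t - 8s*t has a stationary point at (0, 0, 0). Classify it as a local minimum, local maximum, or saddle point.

The Hessian at the origin is H = [[18, 8, -8], [8, 8, -8], [-8, -8, 12]].
Applying the same elementary operations to the rows and columns of H produces a congruent diagonal matrix with entries 18, 40/9, 4.
That gives 3 positive pivots.
H is positive definite, so the origin is a strict local minimum.

local minimum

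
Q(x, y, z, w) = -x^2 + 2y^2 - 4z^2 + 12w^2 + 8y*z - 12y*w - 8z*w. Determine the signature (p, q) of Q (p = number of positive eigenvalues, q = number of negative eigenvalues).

The associated matrix is A = [[-1, 0, 0, 0], [0, 2, 4, -6], [0, 4, -4, -4], [0, -6, -4, 12]].
Applying the same elementary operations to the rows and columns of A produces a congruent diagonal matrix with entries -1, 2, -12, -2/3.
So there are 1 positive, 3 negative pivots.

(1, 3)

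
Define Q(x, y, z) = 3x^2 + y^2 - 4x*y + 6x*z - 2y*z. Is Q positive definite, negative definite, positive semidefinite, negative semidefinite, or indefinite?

indefinite

Write A = [[3, -2, 3], [-2, 1, -1], [3, -1, 0]].
Row-reducing A symmetrically gives the diagonal entries 3, -1/3, 0.
Counting signs: 1 positive, 1 negative, 1 zero.
Hence Q is indefinite.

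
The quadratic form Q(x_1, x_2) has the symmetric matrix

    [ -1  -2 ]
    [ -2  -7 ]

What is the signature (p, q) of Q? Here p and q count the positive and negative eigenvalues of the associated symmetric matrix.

Row-reducing A symmetrically gives the diagonal entries -1, -3.
That gives 2 negative pivots.

(0, 2)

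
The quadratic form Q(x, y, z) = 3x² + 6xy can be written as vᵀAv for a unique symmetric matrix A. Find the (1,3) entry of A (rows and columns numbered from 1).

0

The coefficient of x·z in Q is 0. For a symmetric A this equals A[1,3] + A[3,1] = 2·A[1,3].
So A[1,3] = 0/2 = 0.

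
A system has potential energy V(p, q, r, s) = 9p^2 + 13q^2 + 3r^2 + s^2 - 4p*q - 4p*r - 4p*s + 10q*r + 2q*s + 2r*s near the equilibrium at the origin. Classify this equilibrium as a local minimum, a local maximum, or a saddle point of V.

local minimum

The Hessian at the origin is H = [[18, -4, -4, -4], [-4, 26, 10, 2], [-4, 10, 6, 2], [-4, 2, 2, 2]].
Row-reducing H symmetrically gives the diagonal entries 18, 226/9, 204/113, 40/51.
Counting signs: 4 positive.
H is positive definite, so the origin is a strict local minimum.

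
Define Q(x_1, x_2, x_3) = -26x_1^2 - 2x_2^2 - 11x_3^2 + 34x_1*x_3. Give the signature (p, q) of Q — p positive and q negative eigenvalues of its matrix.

The associated matrix is A = [[-26, 0, 17], [0, -2, 0], [17, 0, -11]].
Congruent diagonalization of A (simultaneous row and column reduction) yields pivots -26, -2, 3/26.
So there are 1 positive, 2 negative pivots.

(1, 2)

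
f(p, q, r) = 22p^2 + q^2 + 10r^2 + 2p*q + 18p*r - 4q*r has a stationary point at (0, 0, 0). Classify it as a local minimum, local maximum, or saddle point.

local minimum

The Hessian at the origin is H = [[44, 2, 18], [2, 2, -4], [18, -4, 20]].
Congruent diagonalization of H (simultaneous row and column reduction) yields pivots 44, 21/11, 10/21.
So there are 3 positive pivots.
H is positive definite, so the origin is a strict local minimum.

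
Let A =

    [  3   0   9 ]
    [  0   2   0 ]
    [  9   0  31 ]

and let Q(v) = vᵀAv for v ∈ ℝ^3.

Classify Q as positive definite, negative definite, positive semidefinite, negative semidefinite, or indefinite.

Congruent diagonalization of A (simultaneous row and column reduction) yields pivots 3, 2, 4.
That gives 3 positive pivots.
Hence Q is positive definite.

positive definite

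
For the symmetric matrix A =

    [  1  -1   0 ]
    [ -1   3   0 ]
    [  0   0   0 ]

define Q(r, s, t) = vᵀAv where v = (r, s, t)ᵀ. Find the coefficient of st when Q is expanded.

0

The coefficient of st is A[2,3] + A[3,2] = 2·0 = 0.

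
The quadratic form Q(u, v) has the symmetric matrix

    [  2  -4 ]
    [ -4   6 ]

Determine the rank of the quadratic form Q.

An LDLᵀ factorisation of A has diagonal entries 2, -2.
That gives 1 positive, 1 negative pivots.
The rank is the number of nonzero pivots: 2.

2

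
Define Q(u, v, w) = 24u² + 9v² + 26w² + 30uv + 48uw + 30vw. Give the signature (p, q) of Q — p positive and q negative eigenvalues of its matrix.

(2, 1)

Write A = [[24, 15, 24], [15, 9, 15], [24, 15, 26]].
Congruent diagonalization of A (simultaneous row and column reduction) yields pivots 24, -3/8, 2.
Counting signs: 2 positive, 1 negative.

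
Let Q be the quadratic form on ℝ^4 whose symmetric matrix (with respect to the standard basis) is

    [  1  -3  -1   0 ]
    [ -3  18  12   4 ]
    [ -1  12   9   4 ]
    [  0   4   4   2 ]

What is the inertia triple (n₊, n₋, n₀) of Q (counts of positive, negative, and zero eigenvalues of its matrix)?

(3, 1, 0)

Symmetric row and column elimination reduces A to a congruent diagonal form with pivots 1, 9, -1, 2/9.
That gives 3 positive, 1 negative pivots.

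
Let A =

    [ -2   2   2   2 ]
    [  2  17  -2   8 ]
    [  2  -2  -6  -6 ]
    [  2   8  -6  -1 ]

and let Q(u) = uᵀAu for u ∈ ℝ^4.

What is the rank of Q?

4

Row-reducing A symmetrically gives the diagonal entries -2, 19, -4, -5/19.
That gives 1 positive, 3 negative pivots.
The rank is the number of nonzero pivots: 4.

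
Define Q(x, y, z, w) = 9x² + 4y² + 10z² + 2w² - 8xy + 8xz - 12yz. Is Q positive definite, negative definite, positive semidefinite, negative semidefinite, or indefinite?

The symmetric matrix is A = [[9, -4, 4, 0], [-4, 4, -6, 0], [4, -6, 10, 0], [0, 0, 0, 2]].
Applying the same elementary operations to the rows and columns of A produces a congruent diagonal matrix with entries 9, 20/9, 1/5, 2.
So there are 4 positive pivots.
Hence Q is positive definite.

positive definite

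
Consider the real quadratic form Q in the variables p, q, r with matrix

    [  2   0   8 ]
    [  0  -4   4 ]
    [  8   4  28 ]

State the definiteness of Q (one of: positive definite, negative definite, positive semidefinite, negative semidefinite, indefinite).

Row-reducing A symmetrically gives the diagonal entries 2, -4, 0.
Counting signs: 1 positive, 1 negative, 1 zero.
Hence Q is indefinite.

indefinite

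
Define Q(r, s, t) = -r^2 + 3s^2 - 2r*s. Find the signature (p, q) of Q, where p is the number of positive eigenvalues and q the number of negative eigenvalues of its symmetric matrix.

The associated matrix is A = [[-1, -1, 0], [-1, 3, 0], [0, 0, 0]].
Symmetric row and column elimination reduces A to a congruent diagonal form with pivots -1, 4, 0.
Counting signs: 1 positive, 1 negative, 1 zero.

(1, 1)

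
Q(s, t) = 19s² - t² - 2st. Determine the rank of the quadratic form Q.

Write A = [[19, -1], [-1, -1]].
Row-reducing A symmetrically gives the diagonal entries 19, -20/19.
So there are 1 positive, 1 negative pivots.
The rank is the number of nonzero pivots: 2.

2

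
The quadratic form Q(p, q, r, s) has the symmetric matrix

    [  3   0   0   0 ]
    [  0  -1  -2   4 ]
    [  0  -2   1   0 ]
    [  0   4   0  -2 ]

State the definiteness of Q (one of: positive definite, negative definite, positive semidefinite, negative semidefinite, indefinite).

Symmetric row and column elimination reduces A to a congruent diagonal form with pivots 3, -1, 5, 6/5.
That gives 3 positive, 1 negative pivots.
Hence Q is indefinite.

indefinite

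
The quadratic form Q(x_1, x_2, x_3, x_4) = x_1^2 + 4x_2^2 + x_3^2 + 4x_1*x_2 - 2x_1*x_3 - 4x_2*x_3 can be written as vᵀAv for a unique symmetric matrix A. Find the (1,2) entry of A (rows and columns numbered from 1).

2

The coefficient of x_1·x_2 in Q is 4. For a symmetric A this equals A[1,2] + A[2,1] = 2·A[1,2].
So A[1,2] = 4/2 = 2.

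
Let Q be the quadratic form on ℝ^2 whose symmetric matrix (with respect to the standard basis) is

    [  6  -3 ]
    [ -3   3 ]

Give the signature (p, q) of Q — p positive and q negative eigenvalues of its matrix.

Applying the same elementary operations to the rows and columns of A produces a congruent diagonal matrix with entries 6, 3/2.
So there are 2 positive pivots.

(2, 0)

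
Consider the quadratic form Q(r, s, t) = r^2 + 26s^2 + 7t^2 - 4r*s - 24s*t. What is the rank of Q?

3

Write A = [[1, -2, 0], [-2, 26, -12], [0, -12, 7]].
Symmetric row and column elimination reduces A to a congruent diagonal form with pivots 1, 22, 5/11.
So there are 3 positive pivots.
The rank is the number of nonzero pivots: 3.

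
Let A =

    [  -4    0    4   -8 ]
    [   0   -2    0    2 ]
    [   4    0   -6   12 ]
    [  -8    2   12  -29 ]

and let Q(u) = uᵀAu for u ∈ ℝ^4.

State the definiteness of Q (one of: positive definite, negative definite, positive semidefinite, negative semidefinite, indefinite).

negative definite

Leading principal minors: Δ_1 = -4, Δ_2 = 8, Δ_3 = -16, Δ_4 = 48.
The signs alternate starting with Δ_1 < 0, so by Sylvester's criterion Q is negative definite.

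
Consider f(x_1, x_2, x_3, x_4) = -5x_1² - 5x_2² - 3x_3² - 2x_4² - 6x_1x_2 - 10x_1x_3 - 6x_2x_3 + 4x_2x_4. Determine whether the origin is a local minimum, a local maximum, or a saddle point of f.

saddle point

The Hessian at the origin is H = [[-10, -6, -10, 0], [-6, -10, -6, 4], [-10, -6, -6, 0], [0, 4, 0, -4]].
An LDLᵀ factorisation of H has diagonal entries -10, -32/5, 4, -3/2.
That gives 1 positive, 3 negative pivots.
H is indefinite, so the origin is a saddle point.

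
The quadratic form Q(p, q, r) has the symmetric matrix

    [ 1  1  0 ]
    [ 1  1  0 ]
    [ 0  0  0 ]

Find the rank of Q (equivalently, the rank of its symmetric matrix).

Congruent diagonalization of A (simultaneous row and column reduction) yields pivots 1, 0, 0.
That gives 1 positive, 2 zero pivots.
The rank is the number of nonzero pivots: 1.

1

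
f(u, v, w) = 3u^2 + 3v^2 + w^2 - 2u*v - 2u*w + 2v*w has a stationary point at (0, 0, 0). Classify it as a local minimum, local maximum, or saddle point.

local minimum

The Hessian at the origin is H = [[6, -2, -2], [-2, 6, 2], [-2, 2, 2]].
Congruent diagonalization of H (simultaneous row and column reduction) yields pivots 6, 16/3, 1.
That gives 3 positive pivots.
H is positive definite, so the origin is a strict local minimum.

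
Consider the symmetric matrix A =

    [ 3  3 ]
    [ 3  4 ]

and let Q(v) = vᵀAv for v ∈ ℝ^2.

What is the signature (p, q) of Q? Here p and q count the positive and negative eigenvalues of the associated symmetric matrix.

(2, 0)

Symmetric row and column elimination reduces A to a congruent diagonal form with pivots 3, 1.
So there are 2 positive pivots.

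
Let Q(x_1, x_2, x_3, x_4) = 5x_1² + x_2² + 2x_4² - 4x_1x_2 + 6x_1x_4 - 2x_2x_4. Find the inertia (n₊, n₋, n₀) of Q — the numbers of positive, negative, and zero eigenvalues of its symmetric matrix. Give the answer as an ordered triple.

Write A = [[5, -2, 0, 3], [-2, 1, 0, -1], [0, 0, 0, 0], [3, -1, 0, 2]].
Congruent diagonalization of A (simultaneous row and column reduction) yields pivots 5, 1/5, 0, 0.
Counting signs: 2 positive, 2 zero.

(2, 0, 2)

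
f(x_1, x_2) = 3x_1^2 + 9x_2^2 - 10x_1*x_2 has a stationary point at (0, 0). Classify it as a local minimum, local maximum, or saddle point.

The Hessian at the origin is H = [[6, -10], [-10, 18]].
det H = 6·18 − (-10)² = 8 > 0 and H[1,1] = 6 > 0, so H is positive definite.
Therefore the origin is a local minimum.

local minimum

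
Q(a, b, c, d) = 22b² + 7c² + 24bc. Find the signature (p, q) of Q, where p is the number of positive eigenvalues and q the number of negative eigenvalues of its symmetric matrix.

Write A = [[0, 0, 0, 0], [0, 22, 12, 0], [0, 12, 7, 0], [0, 0, 0, 0]].
Symmetric row and column elimination reduces A to a congruent diagonal form with pivots 0, 22, 5/11, 0.
That gives 2 positive, 2 zero pivots.

(2, 0)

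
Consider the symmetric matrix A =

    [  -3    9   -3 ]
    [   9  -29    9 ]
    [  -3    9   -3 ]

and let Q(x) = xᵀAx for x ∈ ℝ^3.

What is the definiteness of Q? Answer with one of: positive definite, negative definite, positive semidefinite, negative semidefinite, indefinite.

Applying the same elementary operations to the rows and columns of A produces a congruent diagonal matrix with entries -3, -2, 0.
Counting signs: 2 negative, 1 zero.
Hence Q is negative semidefinite.

negative semidefinite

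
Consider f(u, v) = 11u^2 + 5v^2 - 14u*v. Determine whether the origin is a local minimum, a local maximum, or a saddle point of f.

local minimum

The Hessian at the origin is H = [[22, -14], [-14, 10]].
det H = 22·10 − (-14)² = 24 > 0 and H[1,1] = 22 > 0, so H is positive definite.
Therefore the origin is a local minimum.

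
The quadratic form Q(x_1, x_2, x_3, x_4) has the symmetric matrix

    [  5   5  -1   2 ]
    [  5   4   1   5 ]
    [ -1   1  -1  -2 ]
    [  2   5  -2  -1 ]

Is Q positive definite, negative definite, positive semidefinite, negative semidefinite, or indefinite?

indefinite

Row-reducing A symmetrically gives the diagonal entries 5, -1, 14/5, 2/7.
That gives 3 positive, 1 negative pivots.
Hence Q is indefinite.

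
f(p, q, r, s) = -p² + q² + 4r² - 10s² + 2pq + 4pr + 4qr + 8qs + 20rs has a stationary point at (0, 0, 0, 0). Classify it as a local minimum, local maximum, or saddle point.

The Hessian at the origin is H = [[-2, 2, 4, 0], [2, 2, 4, 8], [4, 4, 8, 20], [0, 8, 20, -20]].
H is indefinite, so the origin is a saddle point.

saddle point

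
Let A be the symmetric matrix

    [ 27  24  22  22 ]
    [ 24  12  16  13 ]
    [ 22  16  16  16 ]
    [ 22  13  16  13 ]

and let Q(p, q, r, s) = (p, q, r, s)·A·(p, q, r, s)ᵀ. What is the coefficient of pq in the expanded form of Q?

48

The coefficient of pq is A[1,2] + A[2,1] = 2·24 = 48.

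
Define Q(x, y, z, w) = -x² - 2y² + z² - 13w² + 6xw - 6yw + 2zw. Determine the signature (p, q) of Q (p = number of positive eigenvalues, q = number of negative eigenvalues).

Write A = [[-1, 0, 0, 3], [0, -2, 0, -3], [0, 0, 1, 1], [3, -3, 1, -13]].
Row-reducing A symmetrically gives the diagonal entries -1, -2, 1, -1/2.
Counting signs: 1 positive, 3 negative.

(1, 3)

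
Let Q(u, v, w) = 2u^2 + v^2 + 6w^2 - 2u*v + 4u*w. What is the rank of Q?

3

The symmetric matrix is A = [[2, -1, 2], [-1, 1, 0], [2, 0, 6]].
An LDLᵀ factorisation of A has diagonal entries 2, 1/2, 2.
Counting signs: 3 positive.
The rank is the number of nonzero pivots: 3.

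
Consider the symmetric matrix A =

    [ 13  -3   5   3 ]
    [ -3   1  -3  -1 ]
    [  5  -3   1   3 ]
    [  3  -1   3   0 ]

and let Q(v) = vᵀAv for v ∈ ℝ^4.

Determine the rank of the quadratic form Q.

4

Row-reducing A symmetrically gives the diagonal entries 13, 4/13, -12, -1.
Counting signs: 2 positive, 2 negative.
The rank is the number of nonzero pivots: 4.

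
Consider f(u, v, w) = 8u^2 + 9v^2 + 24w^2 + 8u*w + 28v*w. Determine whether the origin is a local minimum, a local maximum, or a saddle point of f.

The Hessian at the origin is H = [[16, 0, 8], [0, 18, 28], [8, 28, 48]].
An LDLᵀ factorisation of H has diagonal entries 16, 18, 4/9.
Counting signs: 3 positive.
H is positive definite, so the origin is a strict local minimum.

local minimum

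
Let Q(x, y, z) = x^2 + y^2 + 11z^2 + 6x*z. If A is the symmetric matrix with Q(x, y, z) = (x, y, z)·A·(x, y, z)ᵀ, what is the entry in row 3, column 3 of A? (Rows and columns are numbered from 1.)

11

The coefficient of z^2 in Q is 11, and that is exactly A[3,3].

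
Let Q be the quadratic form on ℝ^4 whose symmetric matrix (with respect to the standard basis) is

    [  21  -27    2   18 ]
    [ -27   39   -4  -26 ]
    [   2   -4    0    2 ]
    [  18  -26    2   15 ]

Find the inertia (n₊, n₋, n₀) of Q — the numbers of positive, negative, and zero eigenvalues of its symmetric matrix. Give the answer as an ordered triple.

Congruent diagonalization of A (simultaneous row and column reduction) yields pivots 21, 30/7, -2/3, -5/3.
That gives 2 positive, 2 negative pivots.

(2, 2, 0)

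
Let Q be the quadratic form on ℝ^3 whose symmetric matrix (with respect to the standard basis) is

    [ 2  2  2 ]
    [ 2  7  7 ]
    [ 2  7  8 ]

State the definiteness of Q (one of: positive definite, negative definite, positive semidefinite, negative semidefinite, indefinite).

positive definite

Leading principal minors: Δ_1 = 2, Δ_2 = 10, Δ_3 = 10.
All leading principal minors are positive, so by Sylvester's criterion Q is positive definite.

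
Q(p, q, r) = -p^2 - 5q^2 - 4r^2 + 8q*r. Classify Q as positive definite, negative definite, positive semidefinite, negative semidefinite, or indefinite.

negative definite

The symmetric matrix of Q is A = [[-1, 0, 0], [0, -5, 4], [0, 4, -4]].
Leading principal minors: Δ_1 = -1, Δ_2 = 5, Δ_3 = -4.
The signs alternate starting with Δ_1 < 0, so by Sylvester's criterion Q is negative definite.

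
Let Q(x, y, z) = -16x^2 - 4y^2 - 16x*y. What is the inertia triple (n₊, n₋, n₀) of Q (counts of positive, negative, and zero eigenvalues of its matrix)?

The symmetric matrix is A = [[-16, -8, 0], [-8, -4, 0], [0, 0, 0]].
Congruent diagonalization of A (simultaneous row and column reduction) yields pivots -16, 0, 0.
That gives 1 negative, 2 zero pivots.

(0, 1, 2)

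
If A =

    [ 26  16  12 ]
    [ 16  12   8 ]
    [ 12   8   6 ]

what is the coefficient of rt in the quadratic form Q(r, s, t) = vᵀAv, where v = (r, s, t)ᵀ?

24

The coefficient of rt is A[1,3] + A[3,1] = 2·12 = 24.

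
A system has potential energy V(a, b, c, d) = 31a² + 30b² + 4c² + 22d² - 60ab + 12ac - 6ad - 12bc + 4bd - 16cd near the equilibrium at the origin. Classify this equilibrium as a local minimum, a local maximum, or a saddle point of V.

local minimum

The Hessian at the origin is H = [[62, -60, 12, -6], [-60, 60, -12, 4], [12, -12, 8, -16], [-6, 4, -16, 44]].
Row-reducing H symmetrically gives the diagonal entries 62, 60/31, 28/5, 10/21.
Counting signs: 4 positive.
H is positive definite, so the origin is a strict local minimum.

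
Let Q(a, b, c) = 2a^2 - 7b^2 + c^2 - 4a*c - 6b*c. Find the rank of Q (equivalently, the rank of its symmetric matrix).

3

Write A = [[2, 0, -2], [0, -7, -3], [-2, -3, 1]].
Congruent diagonalization of A (simultaneous row and column reduction) yields pivots 2, -7, 2/7.
Counting signs: 2 positive, 1 negative.
The rank is the number of nonzero pivots: 3.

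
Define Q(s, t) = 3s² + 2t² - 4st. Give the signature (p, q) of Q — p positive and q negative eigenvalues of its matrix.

Write A = [[3, -2], [-2, 2]].
Symmetric row and column elimination reduces A to a congruent diagonal form with pivots 3, 2/3.
So there are 2 positive pivots.

(2, 0)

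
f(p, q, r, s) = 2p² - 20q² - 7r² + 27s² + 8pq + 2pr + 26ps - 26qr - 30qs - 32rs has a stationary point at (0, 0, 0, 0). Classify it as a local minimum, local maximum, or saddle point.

The Hessian at the origin is H = [[4, 8, 2, 26], [8, -40, -26, -30], [2, -26, -14, -32], [26, -30, -32, 54]].
An LDLᵀ factorisation of H has diagonal entries 4, -56, 15/14, 4.
That gives 3 positive, 1 negative pivots.
H is indefinite, so the origin is a saddle point.

saddle point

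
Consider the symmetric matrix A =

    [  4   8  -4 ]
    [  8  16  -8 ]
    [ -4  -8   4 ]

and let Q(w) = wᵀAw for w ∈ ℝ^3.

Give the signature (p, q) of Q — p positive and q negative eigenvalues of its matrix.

(1, 0)

Row-reducing A symmetrically gives the diagonal entries 4, 0, 0.
That gives 1 positive, 2 zero pivots.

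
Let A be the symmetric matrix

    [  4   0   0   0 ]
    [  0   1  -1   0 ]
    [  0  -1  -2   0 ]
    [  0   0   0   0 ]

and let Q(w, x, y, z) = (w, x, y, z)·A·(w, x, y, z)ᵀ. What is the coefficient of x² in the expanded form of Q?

The coefficient of x² is the diagonal entry A[2,2] = 1.

1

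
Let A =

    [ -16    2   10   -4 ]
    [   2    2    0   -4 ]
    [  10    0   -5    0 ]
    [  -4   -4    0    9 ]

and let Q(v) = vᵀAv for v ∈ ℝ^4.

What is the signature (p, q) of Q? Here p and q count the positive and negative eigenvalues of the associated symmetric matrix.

Applying the same elementary operations to the rows and columns of A produces a congruent diagonal matrix with entries -16, 9/4, 5/9, 1.
That gives 3 positive, 1 negative pivots.

(3, 1)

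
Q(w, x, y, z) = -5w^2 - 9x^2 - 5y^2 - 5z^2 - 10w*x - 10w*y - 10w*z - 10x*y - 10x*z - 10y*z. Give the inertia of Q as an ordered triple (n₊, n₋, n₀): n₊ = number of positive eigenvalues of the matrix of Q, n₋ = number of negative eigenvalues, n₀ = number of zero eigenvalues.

(0, 2, 2)

The associated matrix is A = [[-5, -5, -5, -5], [-5, -9, -5, -5], [-5, -5, -5, -5], [-5, -5, -5, -5]].
Symmetric row and column elimination reduces A to a congruent diagonal form with pivots -5, -4, 0, 0.
So there are 2 negative, 2 zero pivots.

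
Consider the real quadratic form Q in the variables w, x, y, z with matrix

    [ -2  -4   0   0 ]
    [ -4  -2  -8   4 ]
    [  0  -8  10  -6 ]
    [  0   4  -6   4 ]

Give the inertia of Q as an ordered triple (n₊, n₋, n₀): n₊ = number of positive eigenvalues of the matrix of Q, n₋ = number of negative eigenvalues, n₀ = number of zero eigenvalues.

Congruent diagonalization of A (simultaneous row and column reduction) yields pivots -2, 6, -2/3, 2.
That gives 2 positive, 2 negative pivots.

(2, 2, 0)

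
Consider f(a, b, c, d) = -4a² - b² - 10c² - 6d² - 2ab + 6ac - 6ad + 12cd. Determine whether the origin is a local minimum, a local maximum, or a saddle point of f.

The Hessian at the origin is H = [[-8, -2, 6, -6], [-2, -2, 0, 0], [6, 0, -20, 12], [-6, 0, 12, -12]].
An LDLᵀ factorisation of H has diagonal entries -8, -3/2, -14, -24/7.
That gives 4 negative pivots.
H is negative definite, so the origin is a strict local maximum.

local maximum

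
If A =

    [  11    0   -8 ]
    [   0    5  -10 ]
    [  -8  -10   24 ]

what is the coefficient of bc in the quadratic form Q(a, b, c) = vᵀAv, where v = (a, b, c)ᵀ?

The coefficient of bc is A[2,3] + A[3,2] = 2·(-10) = -20.

-20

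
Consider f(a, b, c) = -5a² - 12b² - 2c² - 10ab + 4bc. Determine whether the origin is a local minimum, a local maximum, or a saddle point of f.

The Hessian at the origin is H = [[-10, -10, 0], [-10, -24, 4], [0, 4, -4]].
Congruent diagonalization of H (simultaneous row and column reduction) yields pivots -10, -14, -20/7.
So there are 3 negative pivots.
H is negative definite, so the origin is a strict local maximum.

local maximum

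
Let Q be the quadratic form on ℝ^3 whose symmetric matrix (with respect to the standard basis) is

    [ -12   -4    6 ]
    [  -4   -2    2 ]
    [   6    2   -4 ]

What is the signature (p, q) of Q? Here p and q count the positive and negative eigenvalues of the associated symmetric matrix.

(0, 3)

Congruent diagonalization of A (simultaneous row and column reduction) yields pivots -12, -2/3, -1.
That gives 3 negative pivots.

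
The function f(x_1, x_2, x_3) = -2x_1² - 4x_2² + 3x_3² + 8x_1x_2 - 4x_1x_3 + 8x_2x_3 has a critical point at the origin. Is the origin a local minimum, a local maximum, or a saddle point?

The Hessian at the origin is H = [[-4, 8, -4], [8, -8, 8], [-4, 8, 6]].
Symmetric row and column elimination reduces H to a congruent diagonal form with pivots -4, 8, 10.
That gives 2 positive, 1 negative pivots.
H is indefinite, so the origin is a saddle point.

saddle point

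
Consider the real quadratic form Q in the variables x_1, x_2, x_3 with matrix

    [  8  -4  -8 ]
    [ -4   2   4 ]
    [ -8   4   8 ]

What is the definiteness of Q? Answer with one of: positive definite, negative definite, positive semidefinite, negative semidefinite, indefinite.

positive semidefinite

Row-reducing A symmetrically gives the diagonal entries 8, 0, 0.
That gives 1 positive, 2 zero pivots.
Hence Q is positive semidefinite.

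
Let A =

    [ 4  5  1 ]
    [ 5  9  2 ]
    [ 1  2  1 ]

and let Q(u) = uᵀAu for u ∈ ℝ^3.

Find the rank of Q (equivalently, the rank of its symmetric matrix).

Applying the same elementary operations to the rows and columns of A produces a congruent diagonal matrix with entries 4, 11/4, 6/11.
So there are 3 positive pivots.
The rank is the number of nonzero pivots: 3.

3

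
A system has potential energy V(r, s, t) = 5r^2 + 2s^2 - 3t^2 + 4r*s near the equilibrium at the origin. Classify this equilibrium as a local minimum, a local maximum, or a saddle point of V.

The Hessian at the origin is H = [[10, 4, 0], [4, 4, 0], [0, 0, -6]].
Row-reducing H symmetrically gives the diagonal entries 10, 12/5, -6.
So there are 2 positive, 1 negative pivots.
H is indefinite, so the origin is a saddle point.

saddle point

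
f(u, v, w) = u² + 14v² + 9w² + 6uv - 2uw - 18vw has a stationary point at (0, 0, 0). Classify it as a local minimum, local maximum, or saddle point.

local minimum

The Hessian at the origin is H = [[2, 6, -2], [6, 28, -18], [-2, -18, 18]].
An LDLᵀ factorisation of H has diagonal entries 2, 10, 8/5.
Counting signs: 3 positive.
H is positive definite, so the origin is a strict local minimum.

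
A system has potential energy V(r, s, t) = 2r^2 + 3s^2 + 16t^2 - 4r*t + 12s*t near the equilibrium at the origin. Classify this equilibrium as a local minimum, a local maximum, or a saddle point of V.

The Hessian at the origin is H = [[4, 0, -4], [0, 6, 12], [-4, 12, 32]].
Congruent diagonalization of H (simultaneous row and column reduction) yields pivots 4, 6, 4.
So there are 3 positive pivots.
H is positive definite, so the origin is a strict local minimum.

local minimum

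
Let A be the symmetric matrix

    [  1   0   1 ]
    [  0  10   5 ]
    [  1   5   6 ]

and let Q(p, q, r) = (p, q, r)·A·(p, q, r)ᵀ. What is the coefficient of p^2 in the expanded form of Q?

The coefficient of p^2 is the diagonal entry A[1,1] = 1.

1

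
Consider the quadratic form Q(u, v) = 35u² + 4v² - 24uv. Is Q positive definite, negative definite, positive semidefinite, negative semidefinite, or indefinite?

The symmetric matrix of Q is [[35, -12], [-12, 4]].
For the 2×2 matrix [[35, -12], [-12, 4]]: det = 35·4 − (-12)² = -4, trace = 39.
det < 0 so the eigenvalues have opposite signs; the form is indefinite.

indefinite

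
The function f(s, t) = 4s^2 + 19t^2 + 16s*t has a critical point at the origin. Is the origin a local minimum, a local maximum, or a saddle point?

The Hessian at the origin is H = [[8, 16], [16, 38]].
det H = 8·38 − (16)² = 48 > 0 and H[1,1] = 8 > 0, so H is positive definite.
Therefore the origin is a local minimum.

local minimum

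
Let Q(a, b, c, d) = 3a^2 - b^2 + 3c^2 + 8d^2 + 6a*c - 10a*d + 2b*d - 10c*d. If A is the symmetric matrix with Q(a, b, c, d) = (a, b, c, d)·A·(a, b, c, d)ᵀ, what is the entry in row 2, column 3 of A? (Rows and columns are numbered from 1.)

The coefficient of b·c in Q is 0. For a symmetric A this equals A[2,3] + A[3,2] = 2·A[2,3].
So A[2,3] = 0/2 = 0.

0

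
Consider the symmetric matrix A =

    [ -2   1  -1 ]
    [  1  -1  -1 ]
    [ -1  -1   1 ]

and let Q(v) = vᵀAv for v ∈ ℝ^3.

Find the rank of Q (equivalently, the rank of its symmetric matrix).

3

An LDLᵀ factorisation of A has diagonal entries -2, -1/2, 6.
That gives 1 positive, 2 negative pivots.
The rank is the number of nonzero pivots: 3.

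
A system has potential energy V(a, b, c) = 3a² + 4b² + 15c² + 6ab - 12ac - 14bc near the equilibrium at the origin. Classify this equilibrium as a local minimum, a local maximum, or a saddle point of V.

local minimum

The Hessian at the origin is H = [[6, 6, -12], [6, 8, -14], [-12, -14, 30]].
An LDLᵀ factorisation of H has diagonal entries 6, 2, 4.
So there are 3 positive pivots.
H is positive definite, so the origin is a strict local minimum.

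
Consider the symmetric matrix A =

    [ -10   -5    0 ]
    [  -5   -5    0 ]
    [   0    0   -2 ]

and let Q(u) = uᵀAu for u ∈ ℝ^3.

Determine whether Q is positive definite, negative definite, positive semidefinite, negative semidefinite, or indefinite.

Row-reducing A symmetrically gives the diagonal entries -10, -5/2, -2.
Counting signs: 3 negative.
Hence Q is negative definite.

negative definite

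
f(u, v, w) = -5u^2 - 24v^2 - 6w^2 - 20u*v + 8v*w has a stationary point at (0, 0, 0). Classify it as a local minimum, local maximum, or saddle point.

The Hessian at the origin is H = [[-10, -20, 0], [-20, -48, 8], [0, 8, -12]].
Applying the same elementary operations to the rows and columns of H produces a congruent diagonal matrix with entries -10, -8, -4.
So there are 3 negative pivots.
H is negative definite, so the origin is a strict local maximum.

local maximum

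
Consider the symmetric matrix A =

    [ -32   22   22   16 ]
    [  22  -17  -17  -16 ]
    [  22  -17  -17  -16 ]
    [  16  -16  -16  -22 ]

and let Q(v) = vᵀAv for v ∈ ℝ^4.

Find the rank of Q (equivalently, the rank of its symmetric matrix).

Symmetric row and column elimination reduces A to a congruent diagonal form with pivots -32, -15/8, 0, -2/3.
That gives 3 negative, 1 zero pivots.
The rank is the number of nonzero pivots: 3.

3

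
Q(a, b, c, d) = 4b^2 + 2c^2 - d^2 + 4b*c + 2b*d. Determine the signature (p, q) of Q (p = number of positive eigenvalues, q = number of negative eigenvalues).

(2, 1)

The associated matrix is A = [[0, 0, 0, 0], [0, 4, 2, 1], [0, 2, 2, 0], [0, 1, 0, -1]].
Symmetric row and column elimination reduces A to a congruent diagonal form with pivots 0, 4, 1, -3/2.
That gives 2 positive, 1 negative, 1 zero pivots.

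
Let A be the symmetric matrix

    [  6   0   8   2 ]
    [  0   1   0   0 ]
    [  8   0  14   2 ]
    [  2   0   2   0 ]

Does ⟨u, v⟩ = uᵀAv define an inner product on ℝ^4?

no

Applying the same elementary operations to the rows and columns of A produces a congruent diagonal matrix with entries 6, 1, 10/3, -4/5.
So there are 3 positive, 1 negative pivots.
Hence Q is indefinite.
⟨·,·⟩ is an inner product exactly when A is positive definite.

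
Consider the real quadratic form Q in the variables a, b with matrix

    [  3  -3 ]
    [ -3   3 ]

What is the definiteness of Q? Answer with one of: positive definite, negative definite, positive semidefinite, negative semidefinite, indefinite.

For the 2×2 matrix [[3, -3], [-3, 3]]: det = 3·3 − (-3)² = 0, trace = 6.
det = 0 so one eigenvalue is zero; the form is semidefinite with the sign of the trace.

positive semidefinite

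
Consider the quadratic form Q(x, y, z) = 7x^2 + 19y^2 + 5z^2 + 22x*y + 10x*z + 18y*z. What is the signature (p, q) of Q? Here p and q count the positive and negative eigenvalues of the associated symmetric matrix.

(3, 0)

The symmetric matrix is A = [[7, 11, 5], [11, 19, 9], [5, 9, 5]].
Applying the same elementary operations to the rows and columns of A produces a congruent diagonal matrix with entries 7, 12/7, 2/3.
So there are 3 positive pivots.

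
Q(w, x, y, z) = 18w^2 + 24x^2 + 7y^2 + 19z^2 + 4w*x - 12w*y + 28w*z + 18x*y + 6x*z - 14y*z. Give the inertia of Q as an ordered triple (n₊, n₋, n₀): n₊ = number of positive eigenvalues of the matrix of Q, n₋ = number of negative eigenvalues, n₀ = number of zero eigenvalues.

Write A = [[18, 2, -6, 14], [2, 24, 9, 3], [-6, 9, 7, -7], [14, 3, -7, 19]].
Symmetric row and column elimination reduces A to a congruent diagonal form with pivots 18, 214/9, 229/214, 12/229.
Counting signs: 4 positive.

(4, 0, 0)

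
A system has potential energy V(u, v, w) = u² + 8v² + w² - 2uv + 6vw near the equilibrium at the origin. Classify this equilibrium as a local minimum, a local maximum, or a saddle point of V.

The Hessian at the origin is H = [[2, -2, 0], [-2, 16, 6], [0, 6, 2]].
An LDLᵀ factorisation of H has diagonal entries 2, 14, -4/7.
Counting signs: 2 positive, 1 negative.
H is indefinite, so the origin is a saddle point.

saddle point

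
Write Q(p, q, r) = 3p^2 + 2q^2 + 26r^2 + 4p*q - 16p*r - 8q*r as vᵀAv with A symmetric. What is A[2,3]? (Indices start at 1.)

The coefficient of q·r in Q is -8. For a symmetric A this equals A[2,3] + A[3,2] = 2·A[2,3].
So A[2,3] = -8/2 = -4.

-4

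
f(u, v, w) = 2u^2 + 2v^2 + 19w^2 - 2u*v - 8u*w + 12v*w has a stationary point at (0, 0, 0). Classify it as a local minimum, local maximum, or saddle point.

local minimum

The Hessian at the origin is H = [[4, -2, -8], [-2, 4, 12], [-8, 12, 38]].
An LDLᵀ factorisation of H has diagonal entries 4, 3, 2/3.
So there are 3 positive pivots.
H is positive definite, so the origin is a strict local minimum.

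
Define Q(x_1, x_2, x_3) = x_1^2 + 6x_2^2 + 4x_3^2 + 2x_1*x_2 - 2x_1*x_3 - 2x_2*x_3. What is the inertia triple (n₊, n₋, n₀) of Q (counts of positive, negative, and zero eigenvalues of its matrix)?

(3, 0, 0)

The symmetric matrix is A = [[1, 1, -1], [1, 6, -1], [-1, -1, 4]].
Symmetric row and column elimination reduces A to a congruent diagonal form with pivots 1, 5, 3.
So there are 3 positive pivots.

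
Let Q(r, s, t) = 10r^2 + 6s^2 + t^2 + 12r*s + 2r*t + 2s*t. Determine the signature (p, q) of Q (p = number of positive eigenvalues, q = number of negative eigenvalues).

The symmetric matrix is A = [[10, 6, 1], [6, 6, 1], [1, 1, 1]].
An LDLᵀ factorisation of A has diagonal entries 10, 12/5, 5/6.
So there are 3 positive pivots.

(3, 0)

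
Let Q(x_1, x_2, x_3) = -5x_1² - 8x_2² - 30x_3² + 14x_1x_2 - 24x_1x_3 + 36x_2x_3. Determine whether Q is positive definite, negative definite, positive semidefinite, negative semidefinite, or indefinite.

Write A = [[-5, 7, -12], [7, -8, 18], [-12, 18, -30]].
Congruent diagonalization of A (simultaneous row and column reduction) yields pivots -5, 9/5, -2.
Counting signs: 1 positive, 2 negative.
Hence Q is indefinite.

indefinite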